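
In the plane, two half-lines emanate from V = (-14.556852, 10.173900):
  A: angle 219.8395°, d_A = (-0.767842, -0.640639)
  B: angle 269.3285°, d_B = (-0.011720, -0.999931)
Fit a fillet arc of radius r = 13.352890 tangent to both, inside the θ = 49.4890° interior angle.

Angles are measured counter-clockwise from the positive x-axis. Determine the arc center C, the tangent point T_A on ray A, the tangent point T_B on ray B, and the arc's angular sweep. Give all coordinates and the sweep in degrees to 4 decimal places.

bisector direction at 244.5840° = (-0.429187,-0.903215)
center distance |VC| = r/sin(θ/2) = 13.352890/sin(24.7445°) = 31.901016
C = V + |VC|·bis = (-28.2484,-18.6396)
T_A = V + ((C−V)·d_A)·d_A = V + 28.9720·d_A = (-36.8028,-8.3867)
T_B = V + ((C−V)·d_B)·d_B = V + 28.9720·d_B = (-14.8964,-18.7961)
sweep = 180° − θ = 130.5110°

center=(-28.2484,-18.6396) T_A=(-36.8028,-8.3867) T_B=(-14.8964,-18.7961) sweep=130.5110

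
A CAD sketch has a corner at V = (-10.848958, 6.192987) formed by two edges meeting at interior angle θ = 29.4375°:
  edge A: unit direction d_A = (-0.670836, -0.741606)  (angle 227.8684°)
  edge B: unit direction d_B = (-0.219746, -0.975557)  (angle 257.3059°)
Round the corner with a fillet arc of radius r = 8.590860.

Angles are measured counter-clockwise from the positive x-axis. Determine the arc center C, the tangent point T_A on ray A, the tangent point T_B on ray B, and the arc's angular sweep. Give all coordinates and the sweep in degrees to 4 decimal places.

bisector direction at 242.5872° = (-0.460399,-0.887712)
center distance |VC| = r/sin(θ/2) = 8.590860/sin(14.7188°) = 33.812370
C = V + |VC|·bis = (-26.4161,-23.8227)
T_A = V + ((C−V)·d_A)·d_A = V + 32.7028·d_A = (-32.7872,-18.0596)
T_B = V + ((C−V)·d_B)·d_B = V + 32.7028·d_B = (-18.0353,-25.7105)
sweep = 180° − θ = 150.5625°

center=(-26.4161,-23.8227) T_A=(-32.7872,-18.0596) T_B=(-18.0353,-25.7105) sweep=150.5625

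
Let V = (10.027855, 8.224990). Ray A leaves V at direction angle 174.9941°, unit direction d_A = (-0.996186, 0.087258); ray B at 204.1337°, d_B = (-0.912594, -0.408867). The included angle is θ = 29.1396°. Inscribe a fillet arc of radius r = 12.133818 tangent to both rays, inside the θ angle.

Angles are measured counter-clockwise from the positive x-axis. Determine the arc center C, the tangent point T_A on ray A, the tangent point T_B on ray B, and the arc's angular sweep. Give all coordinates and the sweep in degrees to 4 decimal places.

center=(-37.5362,0.2110) T_A=(-36.4774,12.2985) T_B=(-32.5750,-10.8623) sweep=150.8604

bisector direction at 189.5639° = (-0.986101,-0.166147)
center distance |VC| = r/sin(θ/2) = 12.133818/sin(14.5698°) = 48.234433
C = V + |VC|·bis = (-37.5362,0.2110)
T_A = V + ((C−V)·d_A)·d_A = V + 46.6833·d_A = (-36.4774,12.2985)
T_B = V + ((C−V)·d_B)·d_B = V + 46.6833·d_B = (-32.5750,-10.8623)
sweep = 180° − θ = 150.8604°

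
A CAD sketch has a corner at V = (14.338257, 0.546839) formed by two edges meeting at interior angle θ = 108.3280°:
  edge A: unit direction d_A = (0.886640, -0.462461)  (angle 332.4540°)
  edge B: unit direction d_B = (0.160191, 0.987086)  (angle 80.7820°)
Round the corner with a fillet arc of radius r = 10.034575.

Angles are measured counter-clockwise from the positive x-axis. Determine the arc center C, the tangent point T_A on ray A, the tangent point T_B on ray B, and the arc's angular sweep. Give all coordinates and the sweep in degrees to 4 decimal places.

bisector direction at 26.6180° = (0.894014,0.448040)
center distance |VC| = r/sin(θ/2) = 10.034575/sin(54.1640°) = 12.377727
C = V + |VC|·bis = (25.4041,6.0926)
T_A = V + ((C−V)·d_A)·d_A = V + 7.2468·d_A = (20.7635,-2.8045)
T_B = V + ((C−V)·d_B)·d_B = V + 7.2468·d_B = (15.4991,7.7000)
sweep = 180° − θ = 71.6720°

center=(25.4041,6.0926) T_A=(20.7635,-2.8045) T_B=(15.4991,7.7000) sweep=71.6720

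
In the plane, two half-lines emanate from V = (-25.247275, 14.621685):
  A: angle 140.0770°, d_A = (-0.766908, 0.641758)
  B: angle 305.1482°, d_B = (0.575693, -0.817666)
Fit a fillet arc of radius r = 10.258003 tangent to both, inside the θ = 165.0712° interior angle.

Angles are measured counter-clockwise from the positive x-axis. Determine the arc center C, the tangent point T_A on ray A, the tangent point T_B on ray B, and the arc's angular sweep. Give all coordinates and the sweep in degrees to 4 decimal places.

bisector direction at 222.6126° = (-0.735948,-0.677038)
center distance |VC| = r/sin(θ/2) = 10.258003/sin(82.5356°) = 10.345675
C = V + |VC|·bis = (-32.8612,7.6173)
T_A = V + ((C−V)·d_A)·d_A = V + 1.3440·d_A = (-26.2780,15.4842)
T_B = V + ((C−V)·d_B)·d_B = V + 1.3440·d_B = (-24.4735,13.5227)
sweep = 180° − θ = 14.9288°

center=(-32.8612,7.6173) T_A=(-26.2780,15.4842) T_B=(-24.4735,13.5227) sweep=14.9288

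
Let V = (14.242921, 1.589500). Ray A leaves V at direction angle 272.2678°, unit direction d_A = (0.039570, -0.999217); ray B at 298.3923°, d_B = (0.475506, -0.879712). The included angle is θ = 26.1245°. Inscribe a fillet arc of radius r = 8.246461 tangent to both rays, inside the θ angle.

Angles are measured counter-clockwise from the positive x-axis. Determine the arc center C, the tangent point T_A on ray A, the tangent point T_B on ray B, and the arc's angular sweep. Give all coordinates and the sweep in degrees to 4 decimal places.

center=(23.8894,-33.5995) T_A=(15.6494,-33.9258) T_B=(31.1439,-29.6782) sweep=153.8755

bisector direction at 285.3301° = (0.264379,-0.964419)
center distance |VC| = r/sin(θ/2) = 8.246461/sin(13.0623°) = 36.487225
C = V + |VC|·bis = (23.8894,-33.5995)
T_A = V + ((C−V)·d_A)·d_A = V + 35.5431·d_A = (15.6494,-33.9258)
T_B = V + ((C−V)·d_B)·d_B = V + 35.5431·d_B = (31.1439,-29.6782)
sweep = 180° − θ = 153.8755°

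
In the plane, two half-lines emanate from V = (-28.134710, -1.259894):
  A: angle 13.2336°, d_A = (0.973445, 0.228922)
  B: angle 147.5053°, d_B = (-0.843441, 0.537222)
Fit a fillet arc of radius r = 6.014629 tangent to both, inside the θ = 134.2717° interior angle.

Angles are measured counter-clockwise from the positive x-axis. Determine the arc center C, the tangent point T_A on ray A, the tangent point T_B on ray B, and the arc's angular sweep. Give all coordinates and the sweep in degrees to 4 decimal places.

bisector direction at 80.3695° = (0.167294,0.985907)
center distance |VC| = r/sin(θ/2) = 6.014629/sin(67.1359°) = 6.527503
C = V + |VC|·bis = (-27.0427,5.1756)
T_A = V + ((C−V)·d_A)·d_A = V + 2.5362·d_A = (-25.6658,-0.6793)
T_B = V + ((C−V)·d_B)·d_B = V + 2.5362·d_B = (-30.2739,0.1026)
sweep = 180° − θ = 45.7283°

center=(-27.0427,5.1756) T_A=(-25.6658,-0.6793) T_B=(-30.2739,0.1026) sweep=45.7283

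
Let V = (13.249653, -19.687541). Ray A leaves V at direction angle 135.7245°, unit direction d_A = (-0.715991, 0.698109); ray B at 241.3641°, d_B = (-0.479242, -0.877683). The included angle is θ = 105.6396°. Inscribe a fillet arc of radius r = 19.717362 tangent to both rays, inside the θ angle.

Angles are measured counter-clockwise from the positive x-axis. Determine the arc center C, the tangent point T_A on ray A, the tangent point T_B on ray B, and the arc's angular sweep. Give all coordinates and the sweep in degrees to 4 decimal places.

center=(-11.2233,-23.3644) T_A=(2.5416,-9.2469) T_B=(6.0823,-32.8138) sweep=74.3604

bisector direction at 188.5443° = (-0.988901,-0.148574)
center distance |VC| = r/sin(θ/2) = 19.717362/sin(52.8198°) = 24.747586
C = V + |VC|·bis = (-11.2233,-23.3644)
T_A = V + ((C−V)·d_A)·d_A = V + 14.9556·d_A = (2.5416,-9.2469)
T_B = V + ((C−V)·d_B)·d_B = V + 14.9556·d_B = (6.0823,-32.8138)
sweep = 180° − θ = 74.3604°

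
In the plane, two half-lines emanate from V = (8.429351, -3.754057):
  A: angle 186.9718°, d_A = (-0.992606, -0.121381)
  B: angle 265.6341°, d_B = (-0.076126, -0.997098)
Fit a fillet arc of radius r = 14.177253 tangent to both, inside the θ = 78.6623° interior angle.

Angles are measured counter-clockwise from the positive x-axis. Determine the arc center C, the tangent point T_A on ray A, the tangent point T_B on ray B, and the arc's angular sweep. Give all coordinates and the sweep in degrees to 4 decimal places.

center=(-7.0239,-19.9266) T_A=(-8.7447,-5.8542) T_B=(7.1122,-21.0059) sweep=101.3377

bisector direction at 226.3030° = (-0.690845,-0.723003)
center distance |VC| = r/sin(θ/2) = 14.177253/sin(39.3312°) = 22.368601
C = V + |VC|·bis = (-7.0239,-19.9266)
T_A = V + ((C−V)·d_A)·d_A = V + 17.3020·d_A = (-8.7447,-5.8542)
T_B = V + ((C−V)·d_B)·d_B = V + 17.3020·d_B = (7.1122,-21.0059)
sweep = 180° − θ = 101.3377°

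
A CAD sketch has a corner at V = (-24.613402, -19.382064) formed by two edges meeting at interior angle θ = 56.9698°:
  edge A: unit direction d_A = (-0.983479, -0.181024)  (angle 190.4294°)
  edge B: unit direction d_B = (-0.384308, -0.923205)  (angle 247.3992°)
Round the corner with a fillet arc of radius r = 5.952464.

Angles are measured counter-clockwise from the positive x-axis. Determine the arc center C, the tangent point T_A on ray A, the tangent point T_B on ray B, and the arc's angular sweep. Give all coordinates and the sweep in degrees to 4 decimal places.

center=(-34.3246,-27.2220) T_A=(-35.4021,-21.3679) T_B=(-28.8293,-29.5096) sweep=123.0302

bisector direction at 218.9143° = (-0.778086,-0.628157)
center distance |VC| = r/sin(θ/2) = 5.952464/sin(28.4849°) = 12.480867
C = V + |VC|·bis = (-34.3246,-27.2220)
T_A = V + ((C−V)·d_A)·d_A = V + 10.9700·d_A = (-35.4021,-21.3679)
T_B = V + ((C−V)·d_B)·d_B = V + 10.9700·d_B = (-28.8293,-29.5096)
sweep = 180° − θ = 123.0302°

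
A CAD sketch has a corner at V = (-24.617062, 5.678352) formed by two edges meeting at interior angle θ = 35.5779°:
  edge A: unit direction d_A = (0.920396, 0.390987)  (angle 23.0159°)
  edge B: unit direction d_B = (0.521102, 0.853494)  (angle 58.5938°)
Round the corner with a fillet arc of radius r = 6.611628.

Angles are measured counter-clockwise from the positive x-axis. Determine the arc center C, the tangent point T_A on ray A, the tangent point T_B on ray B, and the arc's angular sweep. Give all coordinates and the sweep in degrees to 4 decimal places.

bisector direction at 40.8049° = (0.756940,0.653485)
center distance |VC| = r/sin(θ/2) = 6.611628/sin(17.7889°) = 21.641163
C = V + |VC|·bis = (-8.2360,19.8205)
T_A = V + ((C−V)·d_A)·d_A = V + 20.6065·d_A = (-5.6509,13.7352)
T_B = V + ((C−V)·d_B)·d_B = V + 20.6065·d_B = (-13.8790,23.2659)
sweep = 180° − θ = 144.4221°

center=(-8.2360,19.8205) T_A=(-5.6509,13.7352) T_B=(-13.8790,23.2659) sweep=144.4221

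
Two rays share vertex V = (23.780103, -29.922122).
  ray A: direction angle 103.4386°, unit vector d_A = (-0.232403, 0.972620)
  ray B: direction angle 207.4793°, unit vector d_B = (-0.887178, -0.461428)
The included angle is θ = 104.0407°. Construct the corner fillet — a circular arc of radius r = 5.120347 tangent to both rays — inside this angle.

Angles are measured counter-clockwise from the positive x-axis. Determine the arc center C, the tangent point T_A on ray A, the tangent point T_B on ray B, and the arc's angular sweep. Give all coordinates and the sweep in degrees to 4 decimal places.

bisector direction at 155.4589° = (-0.909664,0.415345)
center distance |VC| = r/sin(θ/2) = 5.120347/sin(52.0204°) = 6.496011
C = V + |VC|·bis = (17.8709,-27.2240)
T_A = V + ((C−V)·d_A)·d_A = V + 3.9975·d_A = (22.8511,-26.0341)
T_B = V + ((C−V)·d_B)·d_B = V + 3.9975·d_B = (20.2336,-31.7667)
sweep = 180° − θ = 75.9593°

center=(17.8709,-27.2240) T_A=(22.8511,-26.0341) T_B=(20.2336,-31.7667) sweep=75.9593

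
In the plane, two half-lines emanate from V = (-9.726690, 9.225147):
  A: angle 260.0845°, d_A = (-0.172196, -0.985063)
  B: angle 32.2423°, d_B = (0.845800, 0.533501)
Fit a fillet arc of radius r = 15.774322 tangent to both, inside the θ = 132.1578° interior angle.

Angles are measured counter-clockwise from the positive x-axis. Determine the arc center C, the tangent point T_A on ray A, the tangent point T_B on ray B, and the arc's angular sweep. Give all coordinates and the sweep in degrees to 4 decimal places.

bisector direction at 326.1634° = (0.830629,-0.556826)
center distance |VC| = r/sin(θ/2) = 15.774322/sin(66.0789°) = 17.256581
C = V + |VC|·bis = (4.6071,-0.3838)
T_A = V + ((C−V)·d_A)·d_A = V + 6.9972·d_A = (-10.9316,2.3325)
T_B = V + ((C−V)·d_B)·d_B = V + 6.9972·d_B = (-3.8085,12.9581)
sweep = 180° − θ = 47.8422°

center=(4.6071,-0.3838) T_A=(-10.9316,2.3325) T_B=(-3.8085,12.9581) sweep=47.8422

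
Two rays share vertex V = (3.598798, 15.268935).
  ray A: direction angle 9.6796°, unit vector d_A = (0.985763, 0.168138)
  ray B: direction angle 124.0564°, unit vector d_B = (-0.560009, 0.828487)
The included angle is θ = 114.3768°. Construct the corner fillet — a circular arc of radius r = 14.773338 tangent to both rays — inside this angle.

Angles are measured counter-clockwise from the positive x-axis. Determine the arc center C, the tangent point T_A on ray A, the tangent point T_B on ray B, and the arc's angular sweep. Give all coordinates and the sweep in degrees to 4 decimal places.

bisector direction at 66.8680° = (0.392851,0.919602)
center distance |VC| = r/sin(θ/2) = 14.773338/sin(57.1884°) = 17.577746
C = V + |VC|·bis = (10.5042,31.4335)
T_A = V + ((C−V)·d_A)·d_A = V + 9.5250·d_A = (12.9882,16.8705)
T_B = V + ((C−V)·d_B)·d_B = V + 9.5250·d_B = (-1.7353,23.1603)
sweep = 180° − θ = 65.6232°

center=(10.5042,31.4335) T_A=(12.9882,16.8705) T_B=(-1.7353,23.1603) sweep=65.6232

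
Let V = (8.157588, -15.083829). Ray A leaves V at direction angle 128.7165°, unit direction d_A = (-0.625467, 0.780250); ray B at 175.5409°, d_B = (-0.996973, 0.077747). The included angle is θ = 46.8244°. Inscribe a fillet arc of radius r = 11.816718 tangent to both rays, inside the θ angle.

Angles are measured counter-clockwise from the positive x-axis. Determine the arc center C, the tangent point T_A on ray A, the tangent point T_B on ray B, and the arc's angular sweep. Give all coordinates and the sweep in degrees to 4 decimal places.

bisector direction at 152.1287° = (-0.884000,0.467487)
center distance |VC| = r/sin(θ/2) = 11.816718/sin(23.4122°) = 29.739316
C = V + |VC|·bis = (-18.1320,-1.1811)
T_A = V + ((C−V)·d_A)·d_A = V + 27.2909·d_A = (-8.9120,6.2099)
T_B = V + ((C−V)·d_B)·d_B = V + 27.2909·d_B = (-19.0507,-12.9620)
sweep = 180° − θ = 133.1756°

center=(-18.1320,-1.1811) T_A=(-8.9120,6.2099) T_B=(-19.0507,-12.9620) sweep=133.1756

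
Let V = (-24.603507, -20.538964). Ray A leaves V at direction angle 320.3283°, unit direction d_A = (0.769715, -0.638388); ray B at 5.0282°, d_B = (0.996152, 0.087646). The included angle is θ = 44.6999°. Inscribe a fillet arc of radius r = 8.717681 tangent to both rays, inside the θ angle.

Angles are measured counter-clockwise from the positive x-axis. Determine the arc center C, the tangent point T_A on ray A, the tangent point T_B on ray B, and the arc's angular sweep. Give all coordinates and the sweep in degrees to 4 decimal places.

center=(-2.7178,-27.3647) T_A=(-8.2831,-34.0748) T_B=(-3.4819,-18.6806) sweep=135.3001

bisector direction at 342.6782° = (0.954648,-0.297737)
center distance |VC| = r/sin(θ/2) = 8.717681/sin(22.3499°) = 22.925423
C = V + |VC|·bis = (-2.7178,-27.3647)
T_A = V + ((C−V)·d_A)·d_A = V + 21.2032·d_A = (-8.2831,-34.0748)
T_B = V + ((C−V)·d_B)·d_B = V + 21.2032·d_B = (-3.4819,-18.6806)
sweep = 180° − θ = 135.3001°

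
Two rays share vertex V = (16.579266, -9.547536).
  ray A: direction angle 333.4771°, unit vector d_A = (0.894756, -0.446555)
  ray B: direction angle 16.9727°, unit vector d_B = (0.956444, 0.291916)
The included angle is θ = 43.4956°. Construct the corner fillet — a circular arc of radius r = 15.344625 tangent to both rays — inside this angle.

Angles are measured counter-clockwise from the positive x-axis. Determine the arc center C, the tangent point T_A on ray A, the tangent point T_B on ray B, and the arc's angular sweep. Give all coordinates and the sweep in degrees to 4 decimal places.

center=(57.8491,-12.9950) T_A=(50.9969,-26.7247) T_B=(53.3697,1.6813) sweep=136.5044

bisector direction at 355.2249° = (0.996529,-0.083245)
center distance |VC| = r/sin(θ/2) = 15.344625/sin(21.7478°) = 41.413558
C = V + |VC|·bis = (57.8491,-12.9950)
T_A = V + ((C−V)·d_A)·d_A = V + 38.4659·d_A = (50.9969,-26.7247)
T_B = V + ((C−V)·d_B)·d_B = V + 38.4659·d_B = (53.3697,1.6813)
sweep = 180° − θ = 136.5044°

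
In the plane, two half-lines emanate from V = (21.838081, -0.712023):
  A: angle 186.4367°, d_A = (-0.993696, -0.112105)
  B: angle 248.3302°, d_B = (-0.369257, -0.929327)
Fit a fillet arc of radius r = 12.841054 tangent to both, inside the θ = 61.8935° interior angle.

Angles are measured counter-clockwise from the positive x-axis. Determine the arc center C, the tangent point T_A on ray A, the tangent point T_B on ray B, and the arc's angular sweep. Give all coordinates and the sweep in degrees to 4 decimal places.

center=(1.9965,-15.8730) T_A=(0.5569,-3.1129) T_B=(13.9300,-20.6146) sweep=118.1065

bisector direction at 217.3835° = (-0.794590,-0.607146)
center distance |VC| = r/sin(θ/2) = 12.841054/sin(30.9468°) = 24.970877
C = V + |VC|·bis = (1.9965,-15.8730)
T_A = V + ((C−V)·d_A)·d_A = V + 21.4162·d_A = (0.5569,-3.1129)
T_B = V + ((C−V)·d_B)·d_B = V + 21.4162·d_B = (13.9300,-20.6146)
sweep = 180° − θ = 118.1065°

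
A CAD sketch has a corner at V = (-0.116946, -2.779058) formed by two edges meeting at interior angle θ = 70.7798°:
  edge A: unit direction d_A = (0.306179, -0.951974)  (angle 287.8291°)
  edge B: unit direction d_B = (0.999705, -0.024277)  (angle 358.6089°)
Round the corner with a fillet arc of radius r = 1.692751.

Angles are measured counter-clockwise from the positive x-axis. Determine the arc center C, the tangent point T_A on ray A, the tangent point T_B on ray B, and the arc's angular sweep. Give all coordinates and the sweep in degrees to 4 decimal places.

center=(2.2241,-4.5292) T_A=(0.6126,-5.0474) T_B=(2.2652,-2.8369) sweep=109.2202

bisector direction at 323.2190° = (0.800930,-0.598758)
center distance |VC| = r/sin(θ/2) = 1.692751/sin(35.3899°) = 2.922883
C = V + |VC|·bis = (2.2241,-4.5292)
T_A = V + ((C−V)·d_A)·d_A = V + 2.3828·d_A = (0.6126,-5.0474)
T_B = V + ((C−V)·d_B)·d_B = V + 2.3828·d_B = (2.2652,-2.8369)
sweep = 180° − θ = 109.2202°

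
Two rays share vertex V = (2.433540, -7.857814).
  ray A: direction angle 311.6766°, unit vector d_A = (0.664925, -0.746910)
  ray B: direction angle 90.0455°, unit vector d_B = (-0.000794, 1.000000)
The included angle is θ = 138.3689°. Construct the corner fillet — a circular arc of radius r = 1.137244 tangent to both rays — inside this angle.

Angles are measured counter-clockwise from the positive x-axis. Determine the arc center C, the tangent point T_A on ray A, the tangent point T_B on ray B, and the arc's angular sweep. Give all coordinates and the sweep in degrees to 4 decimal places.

bisector direction at 20.8610° = (0.934447,0.356103)
center distance |VC| = r/sin(θ/2) = 1.137244/sin(69.1844°) = 1.216656
C = V + |VC|·bis = (3.5704,-7.4246)
T_A = V + ((C−V)·d_A)·d_A = V + 0.4324·d_A = (2.7210,-8.1807)
T_B = V + ((C−V)·d_B)·d_B = V + 0.4324·d_B = (2.4332,-7.4255)
sweep = 180° − θ = 41.6311°

center=(3.5704,-7.4246) T_A=(2.7210,-8.1807) T_B=(2.4332,-7.4255) sweep=41.6311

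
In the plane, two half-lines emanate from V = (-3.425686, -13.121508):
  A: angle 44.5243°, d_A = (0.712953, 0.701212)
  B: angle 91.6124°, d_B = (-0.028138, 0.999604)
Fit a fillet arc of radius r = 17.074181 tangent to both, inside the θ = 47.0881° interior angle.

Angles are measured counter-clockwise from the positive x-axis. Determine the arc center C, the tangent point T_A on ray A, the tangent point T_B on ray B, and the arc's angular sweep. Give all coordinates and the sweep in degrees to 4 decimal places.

center=(12.5391,26.5289) T_A=(24.5117,14.3558) T_B=(-4.5283,26.0485) sweep=132.9119

bisector direction at 68.0683° = (0.373500,0.927630)
center distance |VC| = r/sin(θ/2) = 17.074181/sin(23.5440°) = 42.743797
C = V + |VC|·bis = (12.5391,26.5289)
T_A = V + ((C−V)·d_A)·d_A = V + 39.1855·d_A = (24.5117,14.3558)
T_B = V + ((C−V)·d_B)·d_B = V + 39.1855·d_B = (-4.5283,26.0485)
sweep = 180° − θ = 132.9119°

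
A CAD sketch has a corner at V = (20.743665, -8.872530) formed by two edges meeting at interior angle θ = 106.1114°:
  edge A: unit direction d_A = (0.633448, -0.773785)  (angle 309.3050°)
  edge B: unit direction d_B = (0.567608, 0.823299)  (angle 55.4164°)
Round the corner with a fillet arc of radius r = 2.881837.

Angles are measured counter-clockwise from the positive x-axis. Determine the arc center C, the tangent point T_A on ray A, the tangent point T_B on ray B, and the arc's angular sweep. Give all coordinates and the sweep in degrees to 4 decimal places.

center=(24.3464,-8.7240) T_A=(22.1165,-10.5495) T_B=(21.9738,-7.0883) sweep=73.8886

bisector direction at 2.3607° = (0.999151,0.041190)
center distance |VC| = r/sin(θ/2) = 2.881837/sin(53.0557°) = 3.605811
C = V + |VC|·bis = (24.3464,-8.7240)
T_A = V + ((C−V)·d_A)·d_A = V + 2.1672·d_A = (22.1165,-10.5495)
T_B = V + ((C−V)·d_B)·d_B = V + 2.1672·d_B = (21.9738,-7.0883)
sweep = 180° − θ = 73.8886°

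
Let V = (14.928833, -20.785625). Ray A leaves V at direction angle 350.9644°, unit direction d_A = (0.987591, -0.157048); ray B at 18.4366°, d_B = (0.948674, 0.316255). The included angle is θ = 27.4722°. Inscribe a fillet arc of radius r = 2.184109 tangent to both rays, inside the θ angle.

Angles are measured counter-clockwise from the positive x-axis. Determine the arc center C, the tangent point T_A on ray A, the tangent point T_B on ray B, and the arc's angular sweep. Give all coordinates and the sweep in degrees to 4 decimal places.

center=(24.0961,-20.0319) T_A=(23.7531,-22.1889) T_B=(23.4053,-17.9599) sweep=152.5278

bisector direction at 4.7005° = (0.996637,0.081947)
center distance |VC| = r/sin(θ/2) = 2.184109/sin(13.7361°) = 9.198176
C = V + |VC|·bis = (24.0961,-20.0319)
T_A = V + ((C−V)·d_A)·d_A = V + 8.9351·d_A = (23.7531,-22.1889)
T_B = V + ((C−V)·d_B)·d_B = V + 8.9351·d_B = (23.4053,-17.9599)
sweep = 180° − θ = 152.5278°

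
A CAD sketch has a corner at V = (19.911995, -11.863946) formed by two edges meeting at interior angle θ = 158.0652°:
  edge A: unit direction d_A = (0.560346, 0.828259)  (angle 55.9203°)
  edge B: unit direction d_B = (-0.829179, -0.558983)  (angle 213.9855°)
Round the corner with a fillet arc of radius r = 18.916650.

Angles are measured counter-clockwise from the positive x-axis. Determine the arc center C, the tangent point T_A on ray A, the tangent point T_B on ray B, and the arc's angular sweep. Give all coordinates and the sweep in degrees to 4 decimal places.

bisector direction at 134.9529° = (-0.706525,0.707688)
center distance |VC| = r/sin(θ/2) = 18.916650/sin(79.0326°) = 19.268579
C = V + |VC|·bis = (6.2983,1.7722)
T_A = V + ((C−V)·d_A)·d_A = V + 3.6659·d_A = (21.9661,-8.8277)
T_B = V + ((C−V)·d_B)·d_B = V + 3.6659·d_B = (16.8723,-13.9131)
sweep = 180° − θ = 21.9348°

center=(6.2983,1.7722) T_A=(21.9661,-8.8277) T_B=(16.8723,-13.9131) sweep=21.9348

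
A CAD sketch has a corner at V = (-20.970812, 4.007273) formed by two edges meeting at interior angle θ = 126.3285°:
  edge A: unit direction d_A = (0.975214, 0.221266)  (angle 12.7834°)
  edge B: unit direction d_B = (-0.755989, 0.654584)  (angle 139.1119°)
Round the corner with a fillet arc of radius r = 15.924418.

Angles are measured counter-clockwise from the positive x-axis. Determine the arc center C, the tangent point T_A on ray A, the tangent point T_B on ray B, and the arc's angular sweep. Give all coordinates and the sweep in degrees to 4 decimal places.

center=(-16.6376,21.3196) T_A=(-13.1140,5.7899) T_B=(-27.0614,9.2809) sweep=53.6715

bisector direction at 75.9477° = (0.242808,0.970074)
center distance |VC| = r/sin(θ/2) = 15.924418/sin(63.1643°) = 17.846398
C = V + |VC|·bis = (-16.6376,21.3196)
T_A = V + ((C−V)·d_A)·d_A = V + 8.0565·d_A = (-13.1140,5.7899)
T_B = V + ((C−V)·d_B)·d_B = V + 8.0565·d_B = (-27.0614,9.2809)
sweep = 180° − θ = 53.6715°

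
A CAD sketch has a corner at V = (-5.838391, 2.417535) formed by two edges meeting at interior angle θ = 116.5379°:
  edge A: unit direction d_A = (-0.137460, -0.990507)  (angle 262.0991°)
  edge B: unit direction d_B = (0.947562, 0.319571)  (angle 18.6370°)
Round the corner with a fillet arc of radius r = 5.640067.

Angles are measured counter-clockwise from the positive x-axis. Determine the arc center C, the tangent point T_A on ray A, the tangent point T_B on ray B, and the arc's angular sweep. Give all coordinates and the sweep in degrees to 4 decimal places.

center=(-0.7313,-1.8122) T_A=(-6.3178,-1.0370) T_B=(-2.5337,3.5321) sweep=63.4621

bisector direction at 320.3681° = (0.770158,-0.637854)
center distance |VC| = r/sin(θ/2) = 5.640067/sin(58.2689°) = 6.631268
C = V + |VC|·bis = (-0.7313,-1.8122)
T_A = V + ((C−V)·d_A)·d_A = V + 3.4876·d_A = (-6.3178,-1.0370)
T_B = V + ((C−V)·d_B)·d_B = V + 3.4876·d_B = (-2.5337,3.5321)
sweep = 180° − θ = 63.4621°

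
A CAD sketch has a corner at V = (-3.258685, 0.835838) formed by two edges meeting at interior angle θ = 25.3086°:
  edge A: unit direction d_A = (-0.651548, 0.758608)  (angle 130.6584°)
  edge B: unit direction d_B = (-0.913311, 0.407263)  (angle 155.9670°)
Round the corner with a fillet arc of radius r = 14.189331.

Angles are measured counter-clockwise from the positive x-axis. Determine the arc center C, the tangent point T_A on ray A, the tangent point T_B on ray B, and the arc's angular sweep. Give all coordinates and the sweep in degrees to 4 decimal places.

center=(-55.1994,39.5333) T_A=(-44.4352,48.7783) T_B=(-60.9781,26.5740) sweep=154.6914

bisector direction at 143.3127° = (-0.801908,0.597447)
center distance |VC| = r/sin(θ/2) = 14.189331/sin(12.6543°) = 64.771344
C = V + |VC|·bis = (-55.1994,39.5333)
T_A = V + ((C−V)·d_A)·d_A = V + 63.1980·d_A = (-44.4352,48.7783)
T_B = V + ((C−V)·d_B)·d_B = V + 63.1980·d_B = (-60.9781,26.5740)
sweep = 180° − θ = 154.6914°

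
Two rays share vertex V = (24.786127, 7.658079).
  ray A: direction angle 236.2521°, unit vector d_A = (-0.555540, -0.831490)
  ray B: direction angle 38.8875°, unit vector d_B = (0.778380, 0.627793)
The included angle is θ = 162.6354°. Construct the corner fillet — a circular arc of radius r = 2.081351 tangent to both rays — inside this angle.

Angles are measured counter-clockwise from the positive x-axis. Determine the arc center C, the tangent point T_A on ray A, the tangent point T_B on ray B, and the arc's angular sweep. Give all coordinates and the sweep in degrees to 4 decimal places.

center=(26.3402,6.2375) T_A=(24.6096,7.3938) T_B=(25.0335,7.8576) sweep=17.3646

bisector direction at 317.5698° = (0.738100,-0.674692)
center distance |VC| = r/sin(θ/2) = 2.081351/sin(81.3177°) = 2.105479
C = V + |VC|·bis = (26.3402,6.2375)
T_A = V + ((C−V)·d_A)·d_A = V + 0.3178·d_A = (24.6096,7.3938)
T_B = V + ((C−V)·d_B)·d_B = V + 0.3178·d_B = (25.0335,7.8576)
sweep = 180° − θ = 17.3646°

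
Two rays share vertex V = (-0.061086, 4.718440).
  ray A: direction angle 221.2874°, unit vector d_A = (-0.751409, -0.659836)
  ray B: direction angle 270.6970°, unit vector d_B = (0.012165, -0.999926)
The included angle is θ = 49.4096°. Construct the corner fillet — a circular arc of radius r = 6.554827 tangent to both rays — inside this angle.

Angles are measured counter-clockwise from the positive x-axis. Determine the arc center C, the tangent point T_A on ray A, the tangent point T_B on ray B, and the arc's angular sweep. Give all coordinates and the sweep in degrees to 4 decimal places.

bisector direction at 245.9922° = (-0.406861,-0.913490)
center distance |VC| = r/sin(θ/2) = 6.554827/sin(24.7048°) = 15.683536
C = V + |VC|·bis = (-6.4421,-9.6083)
T_A = V + ((C−V)·d_A)·d_A = V + 14.2481·d_A = (-10.7672,-4.6830)
T_B = V + ((C−V)·d_B)·d_B = V + 14.2481·d_B = (0.1122,-9.5286)
sweep = 180° − θ = 130.5904°

center=(-6.4421,-9.6083) T_A=(-10.7672,-4.6830) T_B=(0.1122,-9.5286) sweep=130.5904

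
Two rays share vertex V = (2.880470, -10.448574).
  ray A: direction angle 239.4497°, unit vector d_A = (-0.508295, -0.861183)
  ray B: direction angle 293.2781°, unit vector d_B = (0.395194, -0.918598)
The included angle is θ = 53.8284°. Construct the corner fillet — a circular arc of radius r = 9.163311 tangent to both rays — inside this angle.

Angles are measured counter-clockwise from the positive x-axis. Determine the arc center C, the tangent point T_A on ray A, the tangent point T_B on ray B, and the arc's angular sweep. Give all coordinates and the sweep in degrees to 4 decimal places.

center=(1.5966,-30.6513) T_A=(-6.2946,-25.9936) T_B=(10.0140,-27.0300) sweep=126.1716

bisector direction at 266.3639° = (-0.063419,-0.997987)
center distance |VC| = r/sin(θ/2) = 9.163311/sin(26.9142°) = 20.243445
C = V + |VC|·bis = (1.5966,-30.6513)
T_A = V + ((C−V)·d_A)·d_A = V + 18.0508·d_A = (-6.2946,-25.9936)
T_B = V + ((C−V)·d_B)·d_B = V + 18.0508·d_B = (10.0140,-27.0300)
sweep = 180° − θ = 126.1716°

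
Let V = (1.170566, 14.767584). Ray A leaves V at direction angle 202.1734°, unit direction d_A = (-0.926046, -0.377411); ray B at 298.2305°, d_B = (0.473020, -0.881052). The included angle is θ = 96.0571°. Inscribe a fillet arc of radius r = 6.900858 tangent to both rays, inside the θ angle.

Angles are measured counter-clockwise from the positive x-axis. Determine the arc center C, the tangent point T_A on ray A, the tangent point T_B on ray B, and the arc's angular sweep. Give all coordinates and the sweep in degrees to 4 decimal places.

bisector direction at 250.2019° = (-0.338706,-0.940892)
center distance |VC| = r/sin(θ/2) = 6.900858/sin(48.0286°) = 9.281857
C = V + |VC|·bis = (-1.9733,6.0344)
T_A = V + ((C−V)·d_A)·d_A = V + 6.2073·d_A = (-4.5777,12.4249)
T_B = V + ((C−V)·d_B)·d_B = V + 6.2073·d_B = (4.1068,9.2986)
sweep = 180° − θ = 83.9429°

center=(-1.9733,6.0344) T_A=(-4.5777,12.4249) T_B=(4.1068,9.2986) sweep=83.9429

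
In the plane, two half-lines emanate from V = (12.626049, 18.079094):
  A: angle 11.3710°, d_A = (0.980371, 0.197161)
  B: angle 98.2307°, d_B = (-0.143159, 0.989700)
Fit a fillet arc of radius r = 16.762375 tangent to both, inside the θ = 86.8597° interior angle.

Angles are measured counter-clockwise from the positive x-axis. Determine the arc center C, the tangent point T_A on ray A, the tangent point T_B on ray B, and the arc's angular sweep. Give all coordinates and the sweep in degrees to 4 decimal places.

bisector direction at 54.8009° = (0.576420,0.817153)
center distance |VC| = r/sin(θ/2) = 16.762375/sin(43.4299°) = 24.382844
C = V + |VC|·bis = (26.6808,38.0036)
T_A = V + ((C−V)·d_A)·d_A = V + 17.7072·d_A = (29.9857,21.5703)
T_B = V + ((C−V)·d_B)·d_B = V + 17.7072·d_B = (10.0911,35.6039)
sweep = 180° − θ = 93.1403°

center=(26.6808,38.0036) T_A=(29.9857,21.5703) T_B=(10.0911,35.6039) sweep=93.1403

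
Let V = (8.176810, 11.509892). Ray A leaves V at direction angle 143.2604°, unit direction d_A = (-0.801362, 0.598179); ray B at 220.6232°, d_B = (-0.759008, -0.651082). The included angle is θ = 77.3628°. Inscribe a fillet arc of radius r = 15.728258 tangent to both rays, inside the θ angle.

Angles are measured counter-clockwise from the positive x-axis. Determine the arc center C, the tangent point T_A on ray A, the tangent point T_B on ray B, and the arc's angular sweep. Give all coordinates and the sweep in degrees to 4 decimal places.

center=(-16.9744,10.6572) T_A=(-7.5661,23.2612) T_B=(-6.7340,-1.2807) sweep=102.6372

bisector direction at 181.9418° = (-0.999426,-0.033884)
center distance |VC| = r/sin(θ/2) = 15.728258/sin(38.6814°) = 25.165645
C = V + |VC|·bis = (-16.9744,10.6572)
T_A = V + ((C−V)·d_A)·d_A = V + 19.6451·d_A = (-7.5661,23.2612)
T_B = V + ((C−V)·d_B)·d_B = V + 19.6451·d_B = (-6.7340,-1.2807)
sweep = 180° − θ = 102.6372°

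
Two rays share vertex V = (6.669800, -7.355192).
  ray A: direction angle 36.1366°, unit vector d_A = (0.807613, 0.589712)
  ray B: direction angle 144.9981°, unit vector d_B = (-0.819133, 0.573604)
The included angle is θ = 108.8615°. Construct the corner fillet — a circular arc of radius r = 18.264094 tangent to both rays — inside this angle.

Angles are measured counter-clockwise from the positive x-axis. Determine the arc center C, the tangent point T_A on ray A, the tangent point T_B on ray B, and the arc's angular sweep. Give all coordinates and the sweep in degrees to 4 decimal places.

center=(6.4475,15.0974) T_A=(17.2180,0.3470) T_B=(-4.0289,0.1366) sweep=71.1385

bisector direction at 90.5674° = (-0.009902,0.999951)
center distance |VC| = r/sin(θ/2) = 18.264094/sin(54.4308°) = 22.453652
C = V + |VC|·bis = (6.4475,15.0974)
T_A = V + ((C−V)·d_A)·d_A = V + 13.0610·d_A = (17.2180,0.3470)
T_B = V + ((C−V)·d_B)·d_B = V + 13.0610·d_B = (-4.0289,0.1366)
sweep = 180° − θ = 71.1385°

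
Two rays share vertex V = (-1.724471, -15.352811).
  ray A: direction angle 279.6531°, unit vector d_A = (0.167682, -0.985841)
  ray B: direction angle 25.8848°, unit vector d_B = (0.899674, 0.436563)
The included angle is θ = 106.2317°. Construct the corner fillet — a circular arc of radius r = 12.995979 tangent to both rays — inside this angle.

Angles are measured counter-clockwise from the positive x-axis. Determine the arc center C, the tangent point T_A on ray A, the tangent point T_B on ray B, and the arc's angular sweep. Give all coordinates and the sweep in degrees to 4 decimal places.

center=(12.7227,-22.7876) T_A=(-0.0892,-24.9668) T_B=(7.0492,-11.0954) sweep=73.7683

bisector direction at 332.7689° = (0.889169,-0.457580)
center distance |VC| = r/sin(θ/2) = 12.995979/sin(53.1159°) = 16.248006
C = V + |VC|·bis = (12.7227,-22.7876)
T_A = V + ((C−V)·d_A)·d_A = V + 9.7520·d_A = (-0.0892,-24.9668)
T_B = V + ((C−V)·d_B)·d_B = V + 9.7520·d_B = (7.0492,-11.0954)
sweep = 180° − θ = 73.7683°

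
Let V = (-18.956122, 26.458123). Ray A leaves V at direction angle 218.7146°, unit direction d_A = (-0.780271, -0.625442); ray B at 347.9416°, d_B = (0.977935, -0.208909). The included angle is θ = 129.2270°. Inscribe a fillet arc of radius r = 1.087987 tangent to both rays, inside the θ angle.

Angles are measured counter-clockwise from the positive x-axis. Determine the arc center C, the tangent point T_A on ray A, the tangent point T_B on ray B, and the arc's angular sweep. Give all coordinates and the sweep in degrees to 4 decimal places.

center=(-18.6785,25.2863) T_A=(-19.3590,26.1352) T_B=(-18.4512,26.3503) sweep=50.7730

bisector direction at 283.3281° = (0.230527,-0.973066)
center distance |VC| = r/sin(θ/2) = 1.087987/sin(64.6135°) = 1.204276
C = V + |VC|·bis = (-18.6785,25.2863)
T_A = V + ((C−V)·d_A)·d_A = V + 0.5163·d_A = (-19.3590,26.1352)
T_B = V + ((C−V)·d_B)·d_B = V + 0.5163·d_B = (-18.4512,26.3503)
sweep = 180° − θ = 50.7730°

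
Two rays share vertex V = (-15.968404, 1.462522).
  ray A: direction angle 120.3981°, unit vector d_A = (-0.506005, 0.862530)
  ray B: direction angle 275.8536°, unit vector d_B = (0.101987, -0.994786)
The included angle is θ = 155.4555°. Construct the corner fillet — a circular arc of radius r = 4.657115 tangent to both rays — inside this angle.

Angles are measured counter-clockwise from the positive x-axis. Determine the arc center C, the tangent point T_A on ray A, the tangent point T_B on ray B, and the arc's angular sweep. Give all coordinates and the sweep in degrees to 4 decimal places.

center=(-20.4979,-0.0202) T_A=(-16.4810,2.3363) T_B=(-15.8651,0.4548) sweep=24.5445

bisector direction at 198.1259° = (-0.950375,-0.311105)
center distance |VC| = r/sin(θ/2) = 4.657115/sin(77.7278°) = 4.766025
C = V + |VC|·bis = (-20.4979,-0.0202)
T_A = V + ((C−V)·d_A)·d_A = V + 1.0131·d_A = (-16.4810,2.3363)
T_B = V + ((C−V)·d_B)·d_B = V + 1.0131·d_B = (-15.8651,0.4548)
sweep = 180° − θ = 24.5445°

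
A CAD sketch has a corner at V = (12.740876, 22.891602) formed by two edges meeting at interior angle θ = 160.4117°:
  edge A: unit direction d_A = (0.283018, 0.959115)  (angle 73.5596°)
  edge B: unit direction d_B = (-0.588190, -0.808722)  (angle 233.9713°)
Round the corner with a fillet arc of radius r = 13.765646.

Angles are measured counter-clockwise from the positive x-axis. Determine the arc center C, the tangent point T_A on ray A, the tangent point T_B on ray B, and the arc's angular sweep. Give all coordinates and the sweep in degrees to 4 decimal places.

center=(0.2106,29.0667) T_A=(13.4134,25.1707) T_B=(11.3432,20.9698) sweep=19.5883

bisector direction at 153.7654° = (-0.896992,0.442047)
center distance |VC| = r/sin(θ/2) = 13.765646/sin(80.2058°) = 13.969244
C = V + |VC|·bis = (0.2106,29.0667)
T_A = V + ((C−V)·d_A)·d_A = V + 2.3763·d_A = (13.4134,25.1707)
T_B = V + ((C−V)·d_B)·d_B = V + 2.3763·d_B = (11.3432,20.9698)
sweep = 180° − θ = 19.5883°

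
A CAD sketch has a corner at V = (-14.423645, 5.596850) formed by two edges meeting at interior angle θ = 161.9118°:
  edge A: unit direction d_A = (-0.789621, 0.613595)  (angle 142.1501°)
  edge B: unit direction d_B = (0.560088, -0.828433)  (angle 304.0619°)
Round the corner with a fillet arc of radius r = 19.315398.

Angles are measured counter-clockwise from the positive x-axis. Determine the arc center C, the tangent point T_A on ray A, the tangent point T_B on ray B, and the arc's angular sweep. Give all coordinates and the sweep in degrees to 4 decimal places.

center=(-28.7032,-7.7685) T_A=(-16.8513,7.4833) T_B=(-12.7017,3.0498) sweep=18.0882

bisector direction at 223.1060° = (-0.730091,-0.683350)
center distance |VC| = r/sin(θ/2) = 19.315398/sin(80.9559°) = 19.558557
C = V + |VC|·bis = (-28.7032,-7.7685)
T_A = V + ((C−V)·d_A)·d_A = V + 3.0745·d_A = (-16.8513,7.4833)
T_B = V + ((C−V)·d_B)·d_B = V + 3.0745·d_B = (-12.7017,3.0498)
sweep = 180° − θ = 18.0882°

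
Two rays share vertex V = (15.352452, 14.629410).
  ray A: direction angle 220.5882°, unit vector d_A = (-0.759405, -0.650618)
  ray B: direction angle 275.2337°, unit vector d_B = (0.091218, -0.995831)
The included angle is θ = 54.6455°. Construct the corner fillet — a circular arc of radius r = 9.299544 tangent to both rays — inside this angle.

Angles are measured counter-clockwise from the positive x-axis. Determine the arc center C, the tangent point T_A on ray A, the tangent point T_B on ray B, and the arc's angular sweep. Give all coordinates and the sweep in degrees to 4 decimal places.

center=(7.7336,-4.1438) T_A=(1.6832,2.9183) T_B=(16.9944,-3.2955) sweep=125.3545

bisector direction at 247.9109° = (-0.376047,-0.926601)
center distance |VC| = r/sin(θ/2) = 9.299544/sin(27.3227°) = 20.260341
C = V + |VC|·bis = (7.7336,-4.1438)
T_A = V + ((C−V)·d_A)·d_A = V + 18.0000·d_A = (1.6832,2.9183)
T_B = V + ((C−V)·d_B)·d_B = V + 18.0000·d_B = (16.9944,-3.2955)
sweep = 180° − θ = 125.3545°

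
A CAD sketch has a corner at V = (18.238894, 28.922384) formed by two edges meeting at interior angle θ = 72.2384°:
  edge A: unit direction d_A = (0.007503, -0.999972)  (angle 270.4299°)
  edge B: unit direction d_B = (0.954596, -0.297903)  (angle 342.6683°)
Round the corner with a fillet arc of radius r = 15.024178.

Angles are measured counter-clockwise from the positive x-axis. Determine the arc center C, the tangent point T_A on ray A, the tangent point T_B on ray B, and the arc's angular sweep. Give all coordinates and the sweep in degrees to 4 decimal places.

bisector direction at 306.5491° = (0.595511,-0.803347)
center distance |VC| = r/sin(θ/2) = 15.024178/sin(36.1192°) = 25.487730
C = V + |VC|·bis = (33.4171,8.4469)
T_A = V + ((C−V)·d_A)·d_A = V + 20.5888·d_A = (18.3934,8.3342)
T_B = V + ((C−V)·d_B)·d_B = V + 20.5888·d_B = (37.8929,22.7889)
sweep = 180° − θ = 107.7616°

center=(33.4171,8.4469) T_A=(18.3934,8.3342) T_B=(37.8929,22.7889) sweep=107.7616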